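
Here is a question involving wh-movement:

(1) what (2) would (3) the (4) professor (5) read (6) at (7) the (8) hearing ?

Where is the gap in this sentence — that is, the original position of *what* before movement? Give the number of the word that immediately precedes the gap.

5

Pre-movement form: The professor would read what at the hearing.
The filler 'what' is interpreted as the direct object of 'read'. Wh-movement fronts it, leaving a gap right after 'read':
What would the professor read ___ at the hearing?
'read' is word 5.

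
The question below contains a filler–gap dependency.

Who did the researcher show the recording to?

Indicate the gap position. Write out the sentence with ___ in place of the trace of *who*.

Before movement: The researcher did show the recording to who.
'who' functions as the object of the preposition 'to' (recipient of 'show'). The gap is right after 'to'.

Who did the researcher show the recording to ___?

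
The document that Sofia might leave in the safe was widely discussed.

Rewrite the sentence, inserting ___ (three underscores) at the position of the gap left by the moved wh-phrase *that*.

The document that Sofia might leave ___ in the safe was widely discussed.

The filler 'that' is interpreted as the direct object of 'leave'. The gap is right after 'leave'.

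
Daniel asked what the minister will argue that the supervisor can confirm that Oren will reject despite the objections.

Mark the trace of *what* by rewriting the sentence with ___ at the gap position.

In situ: The minister will argue that the supervisor can confirm that Oren will reject what despite the objections.
The filler 'what' is interpreted as the direct object of 'reject'. The gap is right after 'reject'.

Daniel asked what the minister will argue that the supervisor can confirm that Oren will reject ___ despite the objections.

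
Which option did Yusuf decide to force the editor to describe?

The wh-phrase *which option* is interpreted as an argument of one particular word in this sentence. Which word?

Pre-movement form: Yusuf did decide to force the editor to describe which option.
'which option' is the direct object of 'describe'. Fronting leaves a gap immediately after 'describe':
Which option did Yusuf decide to force the editor to describe ___?

describe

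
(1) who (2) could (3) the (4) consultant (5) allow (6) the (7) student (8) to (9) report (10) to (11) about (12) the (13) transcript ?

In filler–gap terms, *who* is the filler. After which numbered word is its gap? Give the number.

10

In situ: The consultant could allow the student to report to who about the transcript.
'who' is the object of the preposition 'to'. Fronting leaves a gap immediately after 'to':
Who could the consultant allow the student to report to ___ about the transcript?
'to' is word 10.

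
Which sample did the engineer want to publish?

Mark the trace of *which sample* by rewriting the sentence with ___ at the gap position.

Which sample did the engineer want to publish ___?

In situ: The engineer did want to publish which sample.
'which sample' is the direct object of 'publish'. The gap is right after 'publish'.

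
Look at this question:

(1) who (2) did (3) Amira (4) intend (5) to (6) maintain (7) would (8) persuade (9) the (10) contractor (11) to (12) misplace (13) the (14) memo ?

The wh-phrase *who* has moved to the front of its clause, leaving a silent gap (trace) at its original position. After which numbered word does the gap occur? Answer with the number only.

Underlying clause: Amira did intend to maintain who would persuade the contractor to misplace the memo.
The filler 'who' is interpreted as the subject of the clause embedded under 'maintain'. Fronting leaves a gap immediately after 'maintain':
Who did Amira intend to maintain ___ would persuade the contractor to misplace the memo?
'maintain' is word 6.

6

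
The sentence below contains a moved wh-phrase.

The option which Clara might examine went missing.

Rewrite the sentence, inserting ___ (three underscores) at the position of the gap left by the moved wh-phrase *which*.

'which' is the direct object of 'examine'. The gap is right after 'examine'.

The option which Clara might examine ___ went missing.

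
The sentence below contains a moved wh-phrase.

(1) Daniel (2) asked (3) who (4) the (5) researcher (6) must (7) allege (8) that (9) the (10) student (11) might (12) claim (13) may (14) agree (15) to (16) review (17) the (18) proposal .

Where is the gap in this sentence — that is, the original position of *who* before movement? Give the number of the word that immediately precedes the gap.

12

Pre-movement form: The researcher must allege that the student might claim who may agree to review the proposal.
'who' is the subject of the clause embedded under 'claim'. Fronting leaves a gap immediately after 'claim':
Daniel asked who the researcher must allege that the student might claim ___ may agree to review the proposal.
'claim' is word 12.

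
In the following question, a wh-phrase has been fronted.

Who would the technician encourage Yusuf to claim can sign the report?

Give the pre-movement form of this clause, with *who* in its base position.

The technician would encourage Yusuf to claim who can sign the report.

'who' is the subject of the clause embedded under 'claim'. Wh-movement fronts it, leaving a gap right after 'claim':
Who would the technician encourage Yusuf to claim ___ can sign the report?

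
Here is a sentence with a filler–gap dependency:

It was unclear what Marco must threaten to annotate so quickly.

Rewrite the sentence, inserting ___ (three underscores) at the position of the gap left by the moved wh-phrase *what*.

Underlying clause: Marco must threaten to annotate what so quickly.
The filler 'what' is interpreted as the direct object of 'annotate'. The gap is right after 'annotate'.

It was unclear what Marco must threaten to annotate ___ so quickly.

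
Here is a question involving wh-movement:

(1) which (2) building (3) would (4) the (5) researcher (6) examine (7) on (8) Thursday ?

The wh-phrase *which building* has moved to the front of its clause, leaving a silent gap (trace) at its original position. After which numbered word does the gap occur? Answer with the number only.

6

Before movement: The researcher would examine which building on Thursday.
The filler 'which building' is interpreted as the direct object of 'examine'. Wh-movement fronts it, leaving a gap right after 'examine':
Which building would the researcher examine ___ on Thursday?
'examine' is word 6.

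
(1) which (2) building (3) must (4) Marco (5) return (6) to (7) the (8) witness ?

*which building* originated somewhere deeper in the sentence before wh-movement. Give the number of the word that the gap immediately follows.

Underlying clause: Marco must return which building to the witness.
'which building' is the direct object of 'return'. Fronting leaves a gap immediately after 'return':
Which building must Marco return ___ to the witness?
'return' is word 5.

5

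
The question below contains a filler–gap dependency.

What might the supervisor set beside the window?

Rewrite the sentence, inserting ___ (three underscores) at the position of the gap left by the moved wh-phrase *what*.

What might the supervisor set ___ beside the window?

Before movement: The supervisor might set what beside the window.
'what' functions as the direct object of 'set'. The gap is right after 'set'.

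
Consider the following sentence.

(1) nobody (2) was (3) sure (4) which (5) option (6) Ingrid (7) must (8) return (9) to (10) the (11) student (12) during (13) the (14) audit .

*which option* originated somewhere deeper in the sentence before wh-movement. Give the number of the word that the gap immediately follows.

8

In situ: Ingrid must return which option to the student during the audit.
'which option' functions as the direct object of 'return'. It moves to the left edge, and the trace sits right after 'return':
Nobody was sure which option Ingrid must return ___ to the student during the audit.
'return' is word 8.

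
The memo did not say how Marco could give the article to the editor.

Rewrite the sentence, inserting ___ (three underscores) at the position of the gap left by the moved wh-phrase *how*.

The memo did not say how Marco could give the article to the editor ___.

Underlying clause: Marco could give the article to the editor how.
'how' functions as the manner adjunct. The gap is right after 'editor'.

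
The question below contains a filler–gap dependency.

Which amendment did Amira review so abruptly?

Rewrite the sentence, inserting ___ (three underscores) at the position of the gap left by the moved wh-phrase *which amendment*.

Which amendment did Amira review ___ so abruptly?

Pre-movement form: Amira did review which amendment so abruptly.
'which amendment' functions as the direct object of 'review'. The gap is right after 'review'.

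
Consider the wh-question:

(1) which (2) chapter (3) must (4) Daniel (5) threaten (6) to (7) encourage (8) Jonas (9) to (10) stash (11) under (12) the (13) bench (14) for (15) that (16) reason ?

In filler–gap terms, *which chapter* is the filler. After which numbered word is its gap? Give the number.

In situ: Daniel must threaten to encourage Jonas to stash which chapter under the bench for that reason.
'which chapter' is the direct object of 'stash'. Fronting leaves a gap immediately after 'stash':
Which chapter must Daniel threaten to encourage Jonas to stash ___ under the bench for that reason?
'stash' is word 10.

10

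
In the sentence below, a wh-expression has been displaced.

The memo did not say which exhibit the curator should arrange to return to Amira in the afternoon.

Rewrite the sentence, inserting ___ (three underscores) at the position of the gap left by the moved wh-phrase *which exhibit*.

In situ: The curator should arrange to return which exhibit to Amira in the afternoon.
The filler 'which exhibit' is interpreted as the direct object of 'return'. The gap is right after 'return'.

The memo did not say which exhibit the curator should arrange to return ___ to Amira in the afternoon.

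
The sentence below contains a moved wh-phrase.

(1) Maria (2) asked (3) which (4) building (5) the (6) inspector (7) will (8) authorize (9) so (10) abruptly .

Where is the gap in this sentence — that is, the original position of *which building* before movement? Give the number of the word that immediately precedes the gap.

Pre-movement form: The inspector will authorize which building so abruptly.
The filler 'which building' is interpreted as the direct object of 'authorize'. Wh-movement fronts it, leaving a gap right after 'authorize':
Maria asked which building the inspector will authorize ___ so abruptly.
'authorize' is word 8.

8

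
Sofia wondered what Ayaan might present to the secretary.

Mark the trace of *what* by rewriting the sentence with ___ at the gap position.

Sofia wondered what Ayaan might present ___ to the secretary.

Before movement: Ayaan might present what to the secretary.
'what' functions as the direct object of 'present'. The gap is right after 'present'.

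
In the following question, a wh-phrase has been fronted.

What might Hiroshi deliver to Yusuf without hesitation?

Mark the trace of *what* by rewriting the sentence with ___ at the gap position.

Before movement: Hiroshi might deliver what to Yusuf without hesitation.
'what' is the direct object of 'deliver'. The gap is right after 'deliver'.

What might Hiroshi deliver ___ to Yusuf without hesitation?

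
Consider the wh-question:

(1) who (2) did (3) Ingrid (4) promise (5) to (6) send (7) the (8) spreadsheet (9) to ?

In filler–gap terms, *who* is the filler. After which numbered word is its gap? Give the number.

9

Before movement: Ingrid did promise to send the spreadsheet to who.
'who' is the object of the preposition 'to' (recipient of 'send'). It moves to the left edge, and the trace sits right after 'to':
Who did Ingrid promise to send the spreadsheet to ___?
'to' is word 9.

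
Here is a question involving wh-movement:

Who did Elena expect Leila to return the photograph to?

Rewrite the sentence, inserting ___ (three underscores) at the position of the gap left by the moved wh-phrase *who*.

Who did Elena expect Leila to return the photograph to ___?

In situ: Elena did expect Leila to return the photograph to who.
'who' is the object of the preposition 'to' (recipient of 'return'). The gap is right after 'to'.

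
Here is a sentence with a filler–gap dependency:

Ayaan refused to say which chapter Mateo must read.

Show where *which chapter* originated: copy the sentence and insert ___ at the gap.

Pre-movement form: Mateo must read which chapter.
'which chapter' is the direct object of 'read'. The gap is right after 'read'.

Ayaan refused to say which chapter Mateo must read ___.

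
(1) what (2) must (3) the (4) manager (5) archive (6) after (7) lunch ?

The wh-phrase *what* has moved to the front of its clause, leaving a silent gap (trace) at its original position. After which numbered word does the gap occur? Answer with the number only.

Pre-movement form: The manager must archive what after lunch.
The filler 'what' is interpreted as the direct object of 'archive'. It moves to the left edge, and the trace sits right after 'archive':
What must the manager archive ___ after lunch?
'archive' is word 5.

5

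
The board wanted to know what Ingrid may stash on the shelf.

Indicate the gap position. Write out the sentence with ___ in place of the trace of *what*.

The board wanted to know what Ingrid may stash ___ on the shelf.

In situ: Ingrid may stash what on the shelf.
The filler 'what' is interpreted as the direct object of 'stash'. The gap is right after 'stash'.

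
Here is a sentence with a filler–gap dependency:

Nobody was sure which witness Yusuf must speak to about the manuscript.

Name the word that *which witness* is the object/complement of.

to

In situ: Yusuf must speak to which witness about the manuscript.
'which witness' functions as the object of the preposition 'to'. Fronting leaves a gap immediately after 'to':
Nobody was sure which witness Yusuf must speak to ___ about the manuscript.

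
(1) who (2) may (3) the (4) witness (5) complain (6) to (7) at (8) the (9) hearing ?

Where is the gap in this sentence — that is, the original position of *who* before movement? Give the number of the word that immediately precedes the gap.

6

In situ: The witness may complain to who at the hearing.
'who' functions as the object of the preposition 'to'. Wh-movement fronts it, leaving a gap right after 'to':
Who may the witness complain to ___ at the hearing?
'to' is word 6.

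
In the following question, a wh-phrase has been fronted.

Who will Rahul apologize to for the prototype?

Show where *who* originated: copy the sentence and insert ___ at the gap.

Underlying clause: Rahul will apologize to who for the prototype.
The filler 'who' is interpreted as the object of the preposition 'to'. The gap is right after 'to'.

Who will Rahul apologize to ___ for the prototype?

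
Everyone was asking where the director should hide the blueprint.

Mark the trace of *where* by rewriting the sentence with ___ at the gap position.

Everyone was asking where the director should hide the blueprint ___.

In situ: The director should hide the blueprint where.
The filler 'where' is interpreted as the locative complement of 'hide'. The gap is right after 'blueprint'.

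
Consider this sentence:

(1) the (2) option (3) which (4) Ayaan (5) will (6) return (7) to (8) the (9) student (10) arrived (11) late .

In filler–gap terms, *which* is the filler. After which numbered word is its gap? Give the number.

6

'which' is the direct object of 'return'. Wh-movement fronts it, leaving a gap right after 'return':
The option which Ayaan will return ___ to the student arrived late.
'return' is word 6.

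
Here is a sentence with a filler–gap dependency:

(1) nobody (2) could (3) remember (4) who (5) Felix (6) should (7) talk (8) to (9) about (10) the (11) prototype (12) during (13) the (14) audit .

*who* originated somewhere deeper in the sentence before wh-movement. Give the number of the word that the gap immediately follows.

8

In situ: Felix should talk to who about the prototype during the audit.
'who' functions as the object of the preposition 'to'. Fronting leaves a gap immediately after 'to':
Nobody could remember who Felix should talk to ___ about the prototype during the audit.
'to' is word 8.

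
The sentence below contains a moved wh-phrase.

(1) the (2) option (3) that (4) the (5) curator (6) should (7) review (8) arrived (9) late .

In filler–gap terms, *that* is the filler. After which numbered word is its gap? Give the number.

'that' is the direct object of 'review'. Wh-movement fronts it, leaving a gap right after 'review':
The option that the curator should review ___ arrived late.
'review' is word 7.

7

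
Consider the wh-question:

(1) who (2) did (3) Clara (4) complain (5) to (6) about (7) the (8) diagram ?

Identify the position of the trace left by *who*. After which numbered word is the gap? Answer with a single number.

Pre-movement form: Clara did complain to who about the diagram.
'who' is the object of the preposition 'to'. It moves to the left edge, and the trace sits right after 'to':
Who did Clara complain to ___ about the diagram?
'to' is word 5.

5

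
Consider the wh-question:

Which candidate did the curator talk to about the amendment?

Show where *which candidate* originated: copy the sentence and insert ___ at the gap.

Before movement: The curator did talk to which candidate about the amendment.
The filler 'which candidate' is interpreted as the object of the preposition 'to'. The gap is right after 'to'.

Which candidate did the curator talk to ___ about the amendment?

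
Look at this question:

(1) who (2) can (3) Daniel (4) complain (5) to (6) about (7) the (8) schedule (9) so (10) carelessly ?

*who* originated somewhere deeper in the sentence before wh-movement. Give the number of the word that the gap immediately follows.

Before movement: Daniel can complain to who about the schedule so carelessly.
'who' functions as the object of the preposition 'to'. Wh-movement fronts it, leaving a gap right after 'to':
Who can Daniel complain to ___ about the schedule so carelessly?
'to' is word 5.

5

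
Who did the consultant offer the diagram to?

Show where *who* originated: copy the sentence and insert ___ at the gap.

In situ: The consultant did offer the diagram to who.
The filler 'who' is interpreted as the object of the preposition 'to' (recipient of 'offer'). The gap is right after 'to'.

Who did the consultant offer the diagram to ___?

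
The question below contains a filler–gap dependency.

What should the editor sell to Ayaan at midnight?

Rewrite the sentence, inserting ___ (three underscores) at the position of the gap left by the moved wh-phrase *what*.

Before movement: The editor should sell what to Ayaan at midnight.
The filler 'what' is interpreted as the direct object of 'sell'. The gap is right after 'sell'.

What should the editor sell ___ to Ayaan at midnight?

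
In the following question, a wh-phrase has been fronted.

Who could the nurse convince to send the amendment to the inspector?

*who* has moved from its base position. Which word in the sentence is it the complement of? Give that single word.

Before movement: The nurse could convince who to send the amendment to the inspector.
'who' functions as the direct object of 'convince'. Wh-movement fronts it, leaving a gap right after 'convince':
Who could the nurse convince ___ to send the amendment to the inspector?

convince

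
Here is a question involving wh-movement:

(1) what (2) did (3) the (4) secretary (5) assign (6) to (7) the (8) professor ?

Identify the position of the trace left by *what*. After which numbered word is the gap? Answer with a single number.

Before movement: The secretary did assign what to the professor.
'what' functions as the direct object of 'assign'. It moves to the left edge, and the trace sits right after 'assign':
What did the secretary assign ___ to the professor?
'assign' is word 5.

5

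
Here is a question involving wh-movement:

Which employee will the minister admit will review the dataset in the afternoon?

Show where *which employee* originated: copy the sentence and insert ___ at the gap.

Pre-movement form: The minister will admit which employee will review the dataset in the afternoon.
'which employee' is the subject of the clause embedded under 'admit'. The gap is right after 'admit'.

Which employee will the minister admit ___ will review the dataset in the afternoon?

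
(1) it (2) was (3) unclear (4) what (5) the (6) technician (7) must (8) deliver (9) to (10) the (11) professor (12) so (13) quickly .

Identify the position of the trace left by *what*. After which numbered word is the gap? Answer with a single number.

In situ: The technician must deliver what to the professor so quickly.
The filler 'what' is interpreted as the direct object of 'deliver'. Wh-movement fronts it, leaving a gap right after 'deliver':
It was unclear what the technician must deliver ___ to the professor so quickly.
'deliver' is word 8.

8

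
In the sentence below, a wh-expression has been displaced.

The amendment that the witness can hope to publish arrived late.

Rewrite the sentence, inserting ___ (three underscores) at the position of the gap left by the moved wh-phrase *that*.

The amendment that the witness can hope to publish ___ arrived late.

'that' functions as the direct object of 'publish'. The gap is right after 'publish'.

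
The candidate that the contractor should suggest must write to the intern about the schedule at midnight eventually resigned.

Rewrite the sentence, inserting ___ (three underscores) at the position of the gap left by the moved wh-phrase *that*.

The candidate that the contractor should suggest ___ must write to the intern about the schedule at midnight eventually resigned.

The filler 'that' is interpreted as the subject of the clause embedded under 'suggest'. The gap is right after 'suggest'.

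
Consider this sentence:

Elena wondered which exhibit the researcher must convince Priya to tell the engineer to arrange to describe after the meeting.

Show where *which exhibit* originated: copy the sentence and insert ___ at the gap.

Elena wondered which exhibit the researcher must convince Priya to tell the engineer to arrange to describe ___ after the meeting.

Underlying clause: The researcher must convince Priya to tell the engineer to arrange to describe which exhibit after the meeting.
'which exhibit' is the direct object of 'describe'. The gap is right after 'describe'.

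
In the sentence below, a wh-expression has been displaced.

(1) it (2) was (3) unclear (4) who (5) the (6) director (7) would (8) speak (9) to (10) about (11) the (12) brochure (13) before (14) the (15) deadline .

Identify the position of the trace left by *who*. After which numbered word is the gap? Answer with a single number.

Pre-movement form: The director would speak to who about the brochure before the deadline.
'who' functions as the object of the preposition 'to'. Wh-movement fronts it, leaving a gap right after 'to':
It was unclear who the director would speak to ___ about the brochure before the deadline.
'to' is word 9.

9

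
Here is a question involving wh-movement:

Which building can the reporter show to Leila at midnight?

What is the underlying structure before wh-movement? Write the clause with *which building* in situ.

The reporter can show which building to Leila at midnight.

'which building' functions as the direct object of 'show'. Wh-movement fronts it, leaving a gap right after 'show':
Which building can the reporter show ___ to Leila at midnight?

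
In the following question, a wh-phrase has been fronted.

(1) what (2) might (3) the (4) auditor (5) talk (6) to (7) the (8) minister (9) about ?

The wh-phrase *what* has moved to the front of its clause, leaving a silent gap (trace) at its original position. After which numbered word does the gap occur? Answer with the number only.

9

In situ: The auditor might talk to the minister about what.
'what' functions as the object of the preposition 'about'. Wh-movement fronts it, leaving a gap right after 'about':
What might the auditor talk to the minister about ___?
'about' is word 9.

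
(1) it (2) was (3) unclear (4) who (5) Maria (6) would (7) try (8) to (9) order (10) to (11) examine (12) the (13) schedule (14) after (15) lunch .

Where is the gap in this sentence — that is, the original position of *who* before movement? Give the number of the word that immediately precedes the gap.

9

Underlying clause: Maria would try to order who to examine the schedule after lunch.
'who' functions as the direct object of 'order'. Wh-movement fronts it, leaving a gap right after 'order':
It was unclear who Maria would try to order ___ to examine the schedule after lunch.
'order' is word 9.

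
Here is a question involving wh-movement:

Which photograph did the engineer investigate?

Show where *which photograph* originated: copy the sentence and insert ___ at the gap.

Which photograph did the engineer investigate ___?

Underlying clause: The engineer did investigate which photograph.
The filler 'which photograph' is interpreted as the direct object of 'investigate'. The gap is right after 'investigate'.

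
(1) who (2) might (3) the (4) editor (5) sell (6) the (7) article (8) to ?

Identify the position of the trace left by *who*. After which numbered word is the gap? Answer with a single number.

Underlying clause: The editor might sell the article to who.
The filler 'who' is interpreted as the object of the preposition 'to' (recipient of 'sell'). Fronting leaves a gap immediately after 'to':
Who might the editor sell the article to ___?
'to' is word 8.

8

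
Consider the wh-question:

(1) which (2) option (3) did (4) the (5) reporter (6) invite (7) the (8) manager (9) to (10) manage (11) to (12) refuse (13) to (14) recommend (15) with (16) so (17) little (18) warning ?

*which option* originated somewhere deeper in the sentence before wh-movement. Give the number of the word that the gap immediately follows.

14

Pre-movement form: The reporter did invite the manager to manage to refuse to recommend which option with so little warning.
The filler 'which option' is interpreted as the direct object of 'recommend'. Wh-movement fronts it, leaving a gap right after 'recommend':
Which option did the reporter invite the manager to manage to refuse to recommend ___ with so little warning?
'recommend' is word 14.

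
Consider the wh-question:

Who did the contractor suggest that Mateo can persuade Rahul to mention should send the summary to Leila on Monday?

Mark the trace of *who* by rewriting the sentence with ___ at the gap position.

Pre-movement form: The contractor did suggest that Mateo can persuade Rahul to mention who should send the summary to Leila on Monday.
The filler 'who' is interpreted as the subject of the clause embedded under 'mention'. The gap is right after 'mention'.

Who did the contractor suggest that Mateo can persuade Rahul to mention ___ should send the summary to Leila on Monday?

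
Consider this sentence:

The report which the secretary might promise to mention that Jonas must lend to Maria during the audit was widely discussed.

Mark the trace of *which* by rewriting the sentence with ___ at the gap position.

'which' functions as the direct object of 'lend'. The gap is right after 'lend'.

The report which the secretary might promise to mention that Jonas must lend ___ to Maria during the audit was widely discussed.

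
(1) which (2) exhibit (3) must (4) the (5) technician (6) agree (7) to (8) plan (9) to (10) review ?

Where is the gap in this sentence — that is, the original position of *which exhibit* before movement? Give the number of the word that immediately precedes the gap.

Before movement: The technician must agree to plan to review which exhibit.
The filler 'which exhibit' is interpreted as the direct object of 'review'. Fronting leaves a gap immediately after 'review':
Which exhibit must the technician agree to plan to review ___?
'review' is word 10.

10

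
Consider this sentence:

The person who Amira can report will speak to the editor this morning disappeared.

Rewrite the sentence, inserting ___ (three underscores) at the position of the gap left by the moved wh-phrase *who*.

The person who Amira can report ___ will speak to the editor this morning disappeared.

'who' functions as the subject of the clause embedded under 'report'. The gap is right after 'report'.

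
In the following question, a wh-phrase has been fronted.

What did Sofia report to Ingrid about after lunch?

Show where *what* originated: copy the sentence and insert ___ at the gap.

In situ: Sofia did report to Ingrid about what after lunch.
The filler 'what' is interpreted as the object of the preposition 'about'. The gap is right after 'about'.

What did Sofia report to Ingrid about ___ after lunch?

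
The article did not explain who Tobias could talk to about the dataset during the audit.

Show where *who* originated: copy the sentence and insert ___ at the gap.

In situ: Tobias could talk to who about the dataset during the audit.
'who' is the object of the preposition 'to'. The gap is right after 'to'.

The article did not explain who Tobias could talk to ___ about the dataset during the audit.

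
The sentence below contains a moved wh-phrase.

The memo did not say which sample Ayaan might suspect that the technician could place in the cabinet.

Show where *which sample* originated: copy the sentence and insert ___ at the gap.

The memo did not say which sample Ayaan might suspect that the technician could place ___ in the cabinet.

In situ: Ayaan might suspect that the technician could place which sample in the cabinet.
'which sample' is the direct object of 'place'. The gap is right after 'place'.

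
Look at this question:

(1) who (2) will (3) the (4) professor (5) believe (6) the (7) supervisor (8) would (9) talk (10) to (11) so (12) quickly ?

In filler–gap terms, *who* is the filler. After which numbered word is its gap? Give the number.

10

Pre-movement form: The professor will believe the supervisor would talk to who so quickly.
'who' functions as the object of the preposition 'to'. It moves to the left edge, and the trace sits right after 'to':
Who will the professor believe the supervisor would talk to ___ so quickly?
'to' is word 10.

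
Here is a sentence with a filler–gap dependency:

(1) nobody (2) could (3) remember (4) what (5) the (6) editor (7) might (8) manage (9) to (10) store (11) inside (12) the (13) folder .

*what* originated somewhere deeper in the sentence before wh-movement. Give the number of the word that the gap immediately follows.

10

Before movement: The editor might manage to store what inside the folder.
The filler 'what' is interpreted as the direct object of 'store'. Wh-movement fronts it, leaving a gap right after 'store':
Nobody could remember what the editor might manage to store ___ inside the folder.
'store' is word 10.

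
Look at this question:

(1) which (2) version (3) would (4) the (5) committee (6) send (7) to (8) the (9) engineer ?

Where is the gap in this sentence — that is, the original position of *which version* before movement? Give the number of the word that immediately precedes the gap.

6

Underlying clause: The committee would send which version to the engineer.
The filler 'which version' is interpreted as the direct object of 'send'. Wh-movement fronts it, leaving a gap right after 'send':
Which version would the committee send ___ to the engineer?
'send' is word 6.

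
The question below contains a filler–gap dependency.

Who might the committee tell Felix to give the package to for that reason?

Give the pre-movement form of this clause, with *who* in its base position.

The committee might tell Felix to give the package to who for that reason.

'who' is the object of the preposition 'to' (recipient of 'give'). It moves to the left edge, and the trace sits right after 'to':
Who might the committee tell Felix to give the package to ___ for that reason?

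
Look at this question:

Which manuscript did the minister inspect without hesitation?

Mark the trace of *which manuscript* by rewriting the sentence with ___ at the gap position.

Which manuscript did the minister inspect ___ without hesitation?

Underlying clause: The minister did inspect which manuscript without hesitation.
'which manuscript' is the direct object of 'inspect'. The gap is right after 'inspect'.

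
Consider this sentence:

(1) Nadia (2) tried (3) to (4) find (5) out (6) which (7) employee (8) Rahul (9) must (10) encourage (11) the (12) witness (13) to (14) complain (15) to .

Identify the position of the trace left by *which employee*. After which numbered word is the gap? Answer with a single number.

15

Pre-movement form: Rahul must encourage the witness to complain to which employee.
The filler 'which employee' is interpreted as the object of the preposition 'to'. It moves to the left edge, and the trace sits right after 'to':
Nadia tried to find out which employee Rahul must encourage the witness to complain to ___.
'to' is word 15.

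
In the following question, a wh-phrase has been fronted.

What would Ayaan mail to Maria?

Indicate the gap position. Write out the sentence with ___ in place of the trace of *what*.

What would Ayaan mail ___ to Maria?

Underlying clause: Ayaan would mail what to Maria.
The filler 'what' is interpreted as the direct object of 'mail'. The gap is right after 'mail'.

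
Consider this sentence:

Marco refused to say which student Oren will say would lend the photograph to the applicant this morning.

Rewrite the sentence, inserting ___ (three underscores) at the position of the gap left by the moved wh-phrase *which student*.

Marco refused to say which student Oren will say ___ would lend the photograph to the applicant this morning.

In situ: Oren will say which student would lend the photograph to the applicant this morning.
'which student' functions as the subject of the clause embedded under 'say'. The gap is right after 'say'.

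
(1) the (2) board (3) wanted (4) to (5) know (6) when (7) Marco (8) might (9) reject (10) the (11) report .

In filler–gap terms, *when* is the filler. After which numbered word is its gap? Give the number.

11

Before movement: Marco might reject the report when.
'when' is the temporal adjunct. Wh-movement fronts it, leaving a gap right after 'report':
The board wanted to know when Marco might reject the report ___.
'report' is word 11.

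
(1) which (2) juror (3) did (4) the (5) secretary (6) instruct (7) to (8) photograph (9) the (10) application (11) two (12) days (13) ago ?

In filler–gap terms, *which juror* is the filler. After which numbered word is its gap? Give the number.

6

Underlying clause: The secretary did instruct which juror to photograph the application two days ago.
'which juror' functions as the direct object of 'instruct'. Wh-movement fronts it, leaving a gap right after 'instruct':
Which juror did the secretary instruct ___ to photograph the application two days ago?
'instruct' is word 6.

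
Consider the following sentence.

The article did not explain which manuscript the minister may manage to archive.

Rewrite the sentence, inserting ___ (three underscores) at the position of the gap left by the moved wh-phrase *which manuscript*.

The article did not explain which manuscript the minister may manage to archive ___.

Underlying clause: The minister may manage to archive which manuscript.
The filler 'which manuscript' is interpreted as the direct object of 'archive'. The gap is right after 'archive'.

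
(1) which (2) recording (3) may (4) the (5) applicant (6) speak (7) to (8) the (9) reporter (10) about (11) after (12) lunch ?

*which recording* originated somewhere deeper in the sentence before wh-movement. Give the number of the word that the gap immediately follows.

Underlying clause: The applicant may speak to the reporter about which recording after lunch.
'which recording' is the object of the preposition 'about'. It moves to the left edge, and the trace sits right after 'about':
Which recording may the applicant speak to the reporter about ___ after lunch?
'about' is word 10.

10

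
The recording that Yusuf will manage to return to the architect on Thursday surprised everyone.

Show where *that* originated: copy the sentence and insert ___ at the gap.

'that' functions as the direct object of 'return'. The gap is right after 'return'.

The recording that Yusuf will manage to return ___ to the architect on Thursday surprised everyone.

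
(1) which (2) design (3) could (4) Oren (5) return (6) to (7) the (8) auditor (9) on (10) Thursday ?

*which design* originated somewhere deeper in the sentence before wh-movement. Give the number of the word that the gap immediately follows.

Pre-movement form: Oren could return which design to the auditor on Thursday.
'which design' is the direct object of 'return'. Fronting leaves a gap immediately after 'return':
Which design could Oren return ___ to the auditor on Thursday?
'return' is word 5.

5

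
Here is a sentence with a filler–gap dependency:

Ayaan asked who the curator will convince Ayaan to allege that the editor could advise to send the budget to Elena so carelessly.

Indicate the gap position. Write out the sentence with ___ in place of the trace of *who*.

Before movement: The curator will convince Ayaan to allege that the editor could advise who to send the budget to Elena so carelessly.
The filler 'who' is interpreted as the direct object of 'advise'. The gap is right after 'advise'.

Ayaan asked who the curator will convince Ayaan to allege that the editor could advise ___ to send the budget to Elena so carelessly.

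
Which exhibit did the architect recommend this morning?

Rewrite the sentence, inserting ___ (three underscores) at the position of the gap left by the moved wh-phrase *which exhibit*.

Which exhibit did the architect recommend ___ this morning?

Pre-movement form: The architect did recommend which exhibit this morning.
'which exhibit' functions as the direct object of 'recommend'. The gap is right after 'recommend'.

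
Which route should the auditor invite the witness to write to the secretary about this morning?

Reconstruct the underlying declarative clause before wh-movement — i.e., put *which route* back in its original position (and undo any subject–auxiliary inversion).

The filler 'which route' is interpreted as the object of the preposition 'about'. It moves to the left edge, and the trace sits right after 'about':
Which route should the auditor invite the witness to write to the secretary about ___ this morning?

The auditor should invite the witness to write to the secretary about which route this morning.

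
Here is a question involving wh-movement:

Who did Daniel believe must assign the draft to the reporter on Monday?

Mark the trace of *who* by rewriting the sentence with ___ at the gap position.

Before movement: Daniel did believe who must assign the draft to the reporter on Monday.
The filler 'who' is interpreted as the subject of the clause embedded under 'believe'. The gap is right after 'believe'.

Who did Daniel believe ___ must assign the draft to the reporter on Monday?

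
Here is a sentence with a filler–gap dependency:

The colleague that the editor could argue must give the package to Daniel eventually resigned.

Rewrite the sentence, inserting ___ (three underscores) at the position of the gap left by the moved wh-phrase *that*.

The colleague that the editor could argue ___ must give the package to Daniel eventually resigned.

'that' is the subject of the clause embedded under 'argue'. The gap is right after 'argue'.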